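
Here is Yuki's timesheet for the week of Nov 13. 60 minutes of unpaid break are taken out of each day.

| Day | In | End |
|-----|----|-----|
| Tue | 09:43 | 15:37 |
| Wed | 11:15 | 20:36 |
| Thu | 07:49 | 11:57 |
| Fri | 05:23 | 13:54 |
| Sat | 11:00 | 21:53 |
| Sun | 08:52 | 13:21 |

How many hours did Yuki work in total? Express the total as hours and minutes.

37 h 16 min

Tue: 09:43–15:37 = 5 h 54 min; less 60 min break → 4 h 54 min
Wed: 11:15–20:36 = 9 h 21 min; less 60 min break → 8 h 21 min
Thu: 07:49–11:57 = 4 h 8 min; less 60 min break → 3 h 8 min
Fri: 05:23–13:54 = 8 h 31 min; less 60 min break → 7 h 31 min
Sat: 11:00–21:53 = 10 h 53 min; less 60 min break → 9 h 53 min
Sun: 08:52–13:21 = 4 h 29 min; less 60 min break → 3 h 29 min
Total: 4 h 54 min + 8 h 21 min + 3 h 8 min + 7 h 31 min + 9 h 53 min + 3 h 29 min = 37 h 16 min.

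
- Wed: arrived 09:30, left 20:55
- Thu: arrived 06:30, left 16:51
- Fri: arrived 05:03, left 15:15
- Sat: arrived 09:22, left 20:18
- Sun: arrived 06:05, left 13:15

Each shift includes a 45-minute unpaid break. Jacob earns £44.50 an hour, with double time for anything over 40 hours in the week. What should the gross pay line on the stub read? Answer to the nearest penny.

Wed: 09:30–20:55 = 11 h 25 min; less 45 min break → 10 h 40 min
Thu: 06:30–16:51 = 10 h 21 min; less 45 min break → 9 h 36 min
Fri: 05:03–15:15 = 10 h 12 min; less 45 min break → 9 h 27 min
Sat: 09:22–20:18 = 10 h 56 min; less 45 min break → 10 h 11 min
Sun: 06:05–13:15 = 7 h 10 min; less 45 min break → 6 h 25 min
Total worked: 46 h 19 min = 2779 min.
Regular 40 h 0 min = 2400 min at £44.50/h; overtime 6 h 19 min = 379 min at £89.00/h.
Pay = (2400 × £44.50 + 379 × £89.00) ÷ 60 = £2342.18.

£2342.18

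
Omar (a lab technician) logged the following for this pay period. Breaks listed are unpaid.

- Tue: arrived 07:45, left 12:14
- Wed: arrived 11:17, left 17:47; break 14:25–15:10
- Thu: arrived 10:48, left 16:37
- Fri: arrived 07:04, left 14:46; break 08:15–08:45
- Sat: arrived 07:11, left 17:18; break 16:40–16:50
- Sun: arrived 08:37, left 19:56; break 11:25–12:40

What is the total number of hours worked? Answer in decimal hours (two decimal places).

43.27 hours

Tue: 07:45–12:14 = 4 h 29 min
Wed: 11:17–17:47 = 6 h 30 min; less 45 min break → 5 h 45 min
Thu: 10:48–16:37 = 5 h 49 min
Fri: 07:04–14:46 = 7 h 42 min; less 30 min break → 7 h 12 min
Sat: 07:11–17:18 = 10 h 7 min; less 10 min break → 9 h 57 min
Sun: 08:37–19:56 = 11 h 19 min; less 75 min break → 10 h 4 min
Total: 4 h 29 min + 5 h 45 min + 5 h 49 min + 7 h 12 min + 9 h 57 min + 10 h 4 min = 43 h 16 min.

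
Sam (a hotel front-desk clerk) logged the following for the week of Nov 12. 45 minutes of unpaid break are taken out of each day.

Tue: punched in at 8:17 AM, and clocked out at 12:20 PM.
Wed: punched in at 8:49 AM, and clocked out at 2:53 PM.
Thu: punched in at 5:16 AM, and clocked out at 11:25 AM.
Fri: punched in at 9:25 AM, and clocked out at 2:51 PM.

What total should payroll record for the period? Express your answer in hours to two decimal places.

18.70 hours

Tue: 8:17 AM–12:20 PM = 4 h 3 min; less 45 min break → 3 h 18 min
Wed: 8:49 AM–2:53 PM = 6 h 4 min; less 45 min break → 5 h 19 min
Thu: 5:16 AM–11:25 AM = 6 h 9 min; less 45 min break → 5 h 24 min
Fri: 9:25 AM–2:51 PM = 5 h 26 min; less 45 min break → 4 h 41 min
Total: 3 h 18 min + 5 h 19 min + 5 h 24 min + 4 h 41 min = 18 h 42 min.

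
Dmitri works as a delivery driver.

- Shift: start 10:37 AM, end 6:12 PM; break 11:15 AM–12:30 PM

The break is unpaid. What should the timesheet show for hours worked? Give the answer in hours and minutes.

6 h 20 min

Shift: 10:37 AM–6:12 PM = 7 h 35 min; less 75 min break → 6 h 20 min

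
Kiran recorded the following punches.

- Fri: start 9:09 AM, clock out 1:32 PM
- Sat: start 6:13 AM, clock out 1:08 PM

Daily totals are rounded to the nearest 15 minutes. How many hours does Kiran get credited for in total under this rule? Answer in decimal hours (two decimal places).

11.50 hours

Fri: 9:09 AM–1:32 PM = 4 h 23 min → rounds to 4 h 30 min
Sat: 6:13 AM–1:08 PM = 6 h 55 min → rounds to 7 h 0 min
Total credited: 11 h 30 min.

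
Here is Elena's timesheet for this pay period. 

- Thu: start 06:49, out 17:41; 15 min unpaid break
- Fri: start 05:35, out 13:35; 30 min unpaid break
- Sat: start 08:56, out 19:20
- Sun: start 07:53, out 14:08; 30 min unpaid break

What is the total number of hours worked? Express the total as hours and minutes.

Thu: 06:49–17:41 = 10 h 52 min; less 15 min break → 10 h 37 min
Fri: 05:35–13:35 = 8 h 0 min; less 30 min break → 7 h 30 min
Sat: 08:56–19:20 = 10 h 24 min
Sun: 07:53–14:08 = 6 h 15 min; less 30 min break → 5 h 45 min
Total: 10 h 37 min + 7 h 30 min + 10 h 24 min + 5 h 45 min = 34 h 16 min.

34 h 16 min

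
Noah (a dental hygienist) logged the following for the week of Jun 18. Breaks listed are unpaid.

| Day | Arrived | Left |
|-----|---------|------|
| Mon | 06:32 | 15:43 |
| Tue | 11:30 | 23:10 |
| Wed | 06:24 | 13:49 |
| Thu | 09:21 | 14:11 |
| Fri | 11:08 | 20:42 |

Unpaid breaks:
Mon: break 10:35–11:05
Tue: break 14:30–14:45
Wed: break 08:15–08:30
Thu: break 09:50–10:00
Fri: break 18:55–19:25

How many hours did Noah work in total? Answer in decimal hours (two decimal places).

41.00 hours

Mon: 06:32–15:43 = 9 h 11 min; less 30 min break → 8 h 41 min
Tue: 11:30–23:10 = 11 h 40 min; less 15 min break → 11 h 25 min
Wed: 06:24–13:49 = 7 h 25 min; less 15 min break → 7 h 10 min
Thu: 09:21–14:11 = 4 h 50 min; less 10 min break → 4 h 40 min
Fri: 11:08–20:42 = 9 h 34 min; less 30 min break → 9 h 4 min
Total: 8 h 41 min + 11 h 25 min + 7 h 10 min + 4 h 40 min + 9 h 4 min = 41 h 0 min.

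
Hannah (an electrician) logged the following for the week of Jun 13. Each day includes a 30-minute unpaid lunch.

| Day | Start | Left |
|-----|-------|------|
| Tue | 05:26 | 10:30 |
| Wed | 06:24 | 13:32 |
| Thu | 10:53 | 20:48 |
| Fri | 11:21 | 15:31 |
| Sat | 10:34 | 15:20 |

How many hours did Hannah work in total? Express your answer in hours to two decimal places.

Tue: 05:26–10:30 = 5 h 4 min; less 30 min break → 4 h 34 min
Wed: 06:24–13:32 = 7 h 8 min; less 30 min break → 6 h 38 min
Thu: 10:53–20:48 = 9 h 55 min; less 30 min break → 9 h 25 min
Fri: 11:21–15:31 = 4 h 10 min; less 30 min break → 3 h 40 min
Sat: 10:34–15:20 = 4 h 46 min; less 30 min break → 4 h 16 min
Total: 4 h 34 min + 6 h 38 min + 9 h 25 min + 3 h 40 min + 4 h 16 min = 28 h 33 min.

28.55 hours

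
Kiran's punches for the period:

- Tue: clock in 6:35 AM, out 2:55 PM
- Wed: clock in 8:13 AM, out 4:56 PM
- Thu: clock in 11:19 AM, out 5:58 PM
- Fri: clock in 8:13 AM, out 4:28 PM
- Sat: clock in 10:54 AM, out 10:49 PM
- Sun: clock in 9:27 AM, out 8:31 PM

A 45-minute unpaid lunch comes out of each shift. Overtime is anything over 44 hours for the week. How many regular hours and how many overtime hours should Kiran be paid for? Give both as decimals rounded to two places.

Tue: 6:35 AM–2:55 PM = 8 h 20 min; less 45 min break → 7 h 35 min
Wed: 8:13 AM–4:56 PM = 8 h 43 min; less 45 min break → 7 h 58 min
Thu: 11:19 AM–5:58 PM = 6 h 39 min; less 45 min break → 5 h 54 min
Fri: 8:13 AM–4:28 PM = 8 h 15 min; less 45 min break → 7 h 30 min
Sat: 10:54 AM–10:49 PM = 11 h 55 min; less 45 min break → 11 h 10 min
Sun: 9:27 AM–8:31 PM = 11 h 4 min; less 45 min break → 10 h 19 min
Total worked: 50 h 26 min = 50.43 h.
Threshold 44 h → overtime 6 h 26 min, regular 44 h 0 min.

Regular 44.00 hours, overtime 6.43 hours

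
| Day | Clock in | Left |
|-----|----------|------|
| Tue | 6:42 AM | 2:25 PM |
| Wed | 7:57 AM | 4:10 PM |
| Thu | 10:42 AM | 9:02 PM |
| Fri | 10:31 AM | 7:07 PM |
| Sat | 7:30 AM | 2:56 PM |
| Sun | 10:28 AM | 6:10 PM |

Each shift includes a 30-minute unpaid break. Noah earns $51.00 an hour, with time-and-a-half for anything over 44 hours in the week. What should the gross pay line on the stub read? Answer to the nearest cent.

$2473.50

Tue: 6:42 AM–2:25 PM = 7 h 43 min; less 30 min break → 7 h 13 min
Wed: 7:57 AM–4:10 PM = 8 h 13 min; less 30 min break → 7 h 43 min
Thu: 10:42 AM–9:02 PM = 10 h 20 min; less 30 min break → 9 h 50 min
Fri: 10:31 AM–7:07 PM = 8 h 36 min; less 30 min break → 8 h 6 min
Sat: 7:30 AM–2:56 PM = 7 h 26 min; less 30 min break → 6 h 56 min
Sun: 10:28 AM–6:10 PM = 7 h 42 min; less 30 min break → 7 h 12 min
Total worked: 47 h 0 min = 2820 min.
Regular 44 h 0 min = 2640 min at $51.00/h; overtime 3 h 0 min = 180 min at $76.50/h.
Pay = (2640 × $51.00 + 180 × $76.50) ÷ 60 = $2473.50.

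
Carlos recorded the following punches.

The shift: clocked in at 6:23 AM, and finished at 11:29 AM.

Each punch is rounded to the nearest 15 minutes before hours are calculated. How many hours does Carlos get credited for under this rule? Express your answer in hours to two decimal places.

5.00 hours

The shift: in 6:23 AM→6:30 AM, out 11:29 AM→11:30 AM; 5 h 0 min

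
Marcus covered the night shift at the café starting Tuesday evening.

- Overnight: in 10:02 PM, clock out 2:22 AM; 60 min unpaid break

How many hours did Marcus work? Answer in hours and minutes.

3 h 20 min

Overnight: 10:02 PM → midnight = 1 h 58 min; midnight → 2:22 AM = 2 h 22 min; span 4 h 20 min; less 60 min break → 3 h 20 min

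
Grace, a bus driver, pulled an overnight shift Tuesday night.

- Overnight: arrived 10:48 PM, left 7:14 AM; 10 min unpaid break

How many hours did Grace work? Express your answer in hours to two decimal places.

Overnight: 10:48 PM → midnight = 1 h 12 min; midnight → 7:14 AM = 7 h 14 min; span 8 h 26 min; less 10 min break → 8 h 16 min

8.27 hours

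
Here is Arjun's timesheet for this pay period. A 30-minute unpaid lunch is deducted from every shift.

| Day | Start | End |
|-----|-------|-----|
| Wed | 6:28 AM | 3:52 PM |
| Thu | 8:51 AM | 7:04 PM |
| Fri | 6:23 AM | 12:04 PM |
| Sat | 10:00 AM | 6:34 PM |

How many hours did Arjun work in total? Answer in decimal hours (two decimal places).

31.87 hours

Wed: 6:28 AM–3:52 PM = 9 h 24 min; less 30 min break → 8 h 54 min
Thu: 8:51 AM–7:04 PM = 10 h 13 min; less 30 min break → 9 h 43 min
Fri: 6:23 AM–12:04 PM = 5 h 41 min; less 30 min break → 5 h 11 min
Sat: 10:00 AM–6:34 PM = 8 h 34 min; less 30 min break → 8 h 4 min
Total: 8 h 54 min + 9 h 43 min + 5 h 11 min + 8 h 4 min = 31 h 52 min.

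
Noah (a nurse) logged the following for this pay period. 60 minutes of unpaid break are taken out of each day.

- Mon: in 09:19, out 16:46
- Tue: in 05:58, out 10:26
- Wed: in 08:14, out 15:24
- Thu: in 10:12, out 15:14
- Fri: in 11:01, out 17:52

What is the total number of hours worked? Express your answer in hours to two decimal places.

Mon: 09:19–16:46 = 7 h 27 min; less 60 min break → 6 h 27 min
Tue: 05:58–10:26 = 4 h 28 min; less 60 min break → 3 h 28 min
Wed: 08:14–15:24 = 7 h 10 min; less 60 min break → 6 h 10 min
Thu: 10:12–15:14 = 5 h 2 min; less 60 min break → 4 h 2 min
Fri: 11:01–17:52 = 6 h 51 min; less 60 min break → 5 h 51 min
Total: 6 h 27 min + 3 h 28 min + 6 h 10 min + 4 h 2 min + 5 h 51 min = 25 h 58 min.

25.97 hours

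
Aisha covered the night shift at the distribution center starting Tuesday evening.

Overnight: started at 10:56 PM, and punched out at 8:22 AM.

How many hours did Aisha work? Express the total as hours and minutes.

Overnight: 10:56 PM → midnight = 1 h 4 min; midnight → 8:22 AM = 8 h 22 min; span 9 h 26 min

9 h 26 min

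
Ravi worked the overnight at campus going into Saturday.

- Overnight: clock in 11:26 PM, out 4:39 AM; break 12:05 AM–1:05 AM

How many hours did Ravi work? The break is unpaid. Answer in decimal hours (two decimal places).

Overnight: 11:26 PM → midnight = 0 h 34 min; midnight → 4:39 AM = 4 h 39 min; span 5 h 13 min; less 60 min break → 4 h 13 min

4.22 hours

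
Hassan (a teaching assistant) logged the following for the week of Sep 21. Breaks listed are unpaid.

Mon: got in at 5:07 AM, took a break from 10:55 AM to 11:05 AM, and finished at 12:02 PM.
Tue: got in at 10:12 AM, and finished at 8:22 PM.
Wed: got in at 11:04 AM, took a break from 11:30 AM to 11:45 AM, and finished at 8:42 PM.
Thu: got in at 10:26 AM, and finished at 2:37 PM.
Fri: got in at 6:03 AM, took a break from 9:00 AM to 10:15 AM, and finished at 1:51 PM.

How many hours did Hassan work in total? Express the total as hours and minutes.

37 h 2 min

Mon: 5:07 AM–12:02 PM = 6 h 55 min; less 10 min break → 6 h 45 min
Tue: 10:12 AM–8:22 PM = 10 h 10 min
Wed: 11:04 AM–8:42 PM = 9 h 38 min; less 15 min break → 9 h 23 min
Thu: 10:26 AM–2:37 PM = 4 h 11 min
Fri: 6:03 AM–1:51 PM = 7 h 48 min; less 75 min break → 6 h 33 min
Total: 6 h 45 min + 10 h 10 min + 9 h 23 min + 4 h 11 min + 6 h 33 min = 37 h 2 min.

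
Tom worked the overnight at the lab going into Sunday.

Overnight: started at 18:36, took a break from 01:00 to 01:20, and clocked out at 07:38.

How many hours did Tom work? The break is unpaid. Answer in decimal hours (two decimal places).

12.70 hours

Overnight: 18:36 → midnight = 5 h 24 min; midnight → 07:38 = 7 h 38 min; span 13 h 2 min; less 20 min break → 12 h 42 min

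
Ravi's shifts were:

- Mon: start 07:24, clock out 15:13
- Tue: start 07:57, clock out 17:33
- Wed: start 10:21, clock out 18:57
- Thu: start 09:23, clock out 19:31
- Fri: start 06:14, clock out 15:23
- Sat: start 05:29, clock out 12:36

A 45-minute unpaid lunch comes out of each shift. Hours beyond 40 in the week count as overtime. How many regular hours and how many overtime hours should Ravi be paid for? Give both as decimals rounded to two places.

Regular 40.00 hours, overtime 7.92 hours

Mon: 07:24–15:13 = 7 h 49 min; less 45 min break → 7 h 4 min
Tue: 07:57–17:33 = 9 h 36 min; less 45 min break → 8 h 51 min
Wed: 10:21–18:57 = 8 h 36 min; less 45 min break → 7 h 51 min
Thu: 09:23–19:31 = 10 h 8 min; less 45 min break → 9 h 23 min
Fri: 06:14–15:23 = 9 h 9 min; less 45 min break → 8 h 24 min
Sat: 05:29–12:36 = 7 h 7 min; less 45 min break → 6 h 22 min
Total worked: 47 h 55 min = 47.92 h.
Threshold 40 h → overtime 7 h 55 min, regular 40 h 0 min.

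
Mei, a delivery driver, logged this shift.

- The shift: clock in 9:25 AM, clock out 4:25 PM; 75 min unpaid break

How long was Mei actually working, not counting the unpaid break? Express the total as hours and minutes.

5 h 45 min

The shift: 9:25 AM–4:25 PM = 7 h 0 min; less 75 min break → 5 h 45 min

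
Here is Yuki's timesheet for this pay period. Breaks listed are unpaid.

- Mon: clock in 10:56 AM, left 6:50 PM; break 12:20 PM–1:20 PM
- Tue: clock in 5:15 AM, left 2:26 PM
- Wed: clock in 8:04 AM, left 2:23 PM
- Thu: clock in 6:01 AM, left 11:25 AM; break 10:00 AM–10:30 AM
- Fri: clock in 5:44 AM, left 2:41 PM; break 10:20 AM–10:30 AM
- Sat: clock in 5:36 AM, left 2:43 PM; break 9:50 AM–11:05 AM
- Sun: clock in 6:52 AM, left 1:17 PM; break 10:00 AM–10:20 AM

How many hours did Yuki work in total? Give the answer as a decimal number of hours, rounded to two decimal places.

50.03 hours

Mon: 10:56 AM–6:50 PM = 7 h 54 min; less 60 min break → 6 h 54 min
Tue: 5:15 AM–2:26 PM = 9 h 11 min
Wed: 8:04 AM–2:23 PM = 6 h 19 min
Thu: 6:01 AM–11:25 AM = 5 h 24 min; less 30 min break → 4 h 54 min
Fri: 5:44 AM–2:41 PM = 8 h 57 min; less 10 min break → 8 h 47 min
Sat: 5:36 AM–2:43 PM = 9 h 7 min; less 75 min break → 7 h 52 min
Sun: 6:52 AM–1:17 PM = 6 h 25 min; less 20 min break → 6 h 5 min
Total: 6 h 54 min + 9 h 11 min + 6 h 19 min + 4 h 54 min + 8 h 47 min + 7 h 52 min + 6 h 5 min = 50 h 2 min.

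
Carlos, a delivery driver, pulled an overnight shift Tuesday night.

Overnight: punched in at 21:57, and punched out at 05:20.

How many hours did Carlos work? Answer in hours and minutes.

Overnight: 21:57 → midnight = 2 h 3 min; midnight → 05:20 = 5 h 20 min; span 7 h 23 min

7 h 23 min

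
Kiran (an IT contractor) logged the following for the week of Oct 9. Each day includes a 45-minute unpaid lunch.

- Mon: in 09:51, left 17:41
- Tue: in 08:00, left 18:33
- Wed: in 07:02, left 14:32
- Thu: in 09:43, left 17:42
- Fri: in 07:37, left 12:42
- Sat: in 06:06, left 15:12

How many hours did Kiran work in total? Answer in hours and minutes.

Mon: 09:51–17:41 = 7 h 50 min; less 45 min break → 7 h 5 min
Tue: 08:00–18:33 = 10 h 33 min; less 45 min break → 9 h 48 min
Wed: 07:02–14:32 = 7 h 30 min; less 45 min break → 6 h 45 min
Thu: 09:43–17:42 = 7 h 59 min; less 45 min break → 7 h 14 min
Fri: 07:37–12:42 = 5 h 5 min; less 45 min break → 4 h 20 min
Sat: 06:06–15:12 = 9 h 6 min; less 45 min break → 8 h 21 min
Total: 7 h 5 min + 9 h 48 min + 6 h 45 min + 7 h 14 min + 4 h 20 min + 8 h 21 min = 43 h 33 min.

43 h 33 min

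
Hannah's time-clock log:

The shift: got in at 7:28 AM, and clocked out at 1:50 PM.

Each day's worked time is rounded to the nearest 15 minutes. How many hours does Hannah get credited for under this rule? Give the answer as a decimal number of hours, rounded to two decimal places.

6.25 hours

The shift: 7:28 AM–1:50 PM = 6 h 22 min → rounds to 6 h 15 min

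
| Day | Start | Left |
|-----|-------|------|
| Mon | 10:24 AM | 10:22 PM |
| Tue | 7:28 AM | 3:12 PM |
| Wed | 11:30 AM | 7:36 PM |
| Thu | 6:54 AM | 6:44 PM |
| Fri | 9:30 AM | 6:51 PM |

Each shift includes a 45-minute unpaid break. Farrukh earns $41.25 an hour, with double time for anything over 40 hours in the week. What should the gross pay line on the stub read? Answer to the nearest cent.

$2081.75

Mon: 10:24 AM–10:22 PM = 11 h 58 min; less 45 min break → 11 h 13 min
Tue: 7:28 AM–3:12 PM = 7 h 44 min; less 45 min break → 6 h 59 min
Wed: 11:30 AM–7:36 PM = 8 h 6 min; less 45 min break → 7 h 21 min
Thu: 6:54 AM–6:44 PM = 11 h 50 min; less 45 min break → 11 h 5 min
Fri: 9:30 AM–6:51 PM = 9 h 21 min; less 45 min break → 8 h 36 min
Total worked: 45 h 14 min = 2714 min.
Regular 40 h 0 min = 2400 min at $41.25/h; overtime 5 h 14 min = 314 min at $82.50/h.
Pay = (2400 × $41.25 + 314 × $82.50) ÷ 60 = $2081.75.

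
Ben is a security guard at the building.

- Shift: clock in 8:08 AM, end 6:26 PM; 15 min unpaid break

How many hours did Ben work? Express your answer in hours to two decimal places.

10.05 hours

Shift: 8:08 AM–6:26 PM = 10 h 18 min; less 15 min break → 10 h 3 min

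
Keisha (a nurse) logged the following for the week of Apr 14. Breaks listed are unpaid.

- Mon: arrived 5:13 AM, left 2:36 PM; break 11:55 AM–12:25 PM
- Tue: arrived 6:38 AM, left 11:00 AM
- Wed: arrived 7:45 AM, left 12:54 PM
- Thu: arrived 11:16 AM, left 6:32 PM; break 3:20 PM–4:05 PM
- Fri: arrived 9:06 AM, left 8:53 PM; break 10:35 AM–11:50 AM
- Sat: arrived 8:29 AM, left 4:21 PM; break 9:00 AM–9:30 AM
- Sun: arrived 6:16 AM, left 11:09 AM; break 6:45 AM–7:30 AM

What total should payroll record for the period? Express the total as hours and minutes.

46 h 57 min

Mon: 5:13 AM–2:36 PM = 9 h 23 min; less 30 min break → 8 h 53 min
Tue: 6:38 AM–11:00 AM = 4 h 22 min
Wed: 7:45 AM–12:54 PM = 5 h 9 min
Thu: 11:16 AM–6:32 PM = 7 h 16 min; less 45 min break → 6 h 31 min
Fri: 9:06 AM–8:53 PM = 11 h 47 min; less 75 min break → 10 h 32 min
Sat: 8:29 AM–4:21 PM = 7 h 52 min; less 30 min break → 7 h 22 min
Sun: 6:16 AM–11:09 AM = 4 h 53 min; less 45 min break → 4 h 8 min
Total: 8 h 53 min + 4 h 22 min + 5 h 9 min + 6 h 31 min + 10 h 32 min + 7 h 22 min + 4 h 8 min = 46 h 57 min.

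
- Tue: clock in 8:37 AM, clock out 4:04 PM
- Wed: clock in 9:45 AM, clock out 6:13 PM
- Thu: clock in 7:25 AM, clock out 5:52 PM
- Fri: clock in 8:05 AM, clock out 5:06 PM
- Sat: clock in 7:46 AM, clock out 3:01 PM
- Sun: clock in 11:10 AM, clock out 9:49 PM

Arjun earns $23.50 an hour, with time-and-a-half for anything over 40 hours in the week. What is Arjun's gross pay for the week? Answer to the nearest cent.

$1408.24

Tue: 8:37 AM–4:04 PM = 7 h 27 min
Wed: 9:45 AM–6:13 PM = 8 h 28 min
Thu: 7:25 AM–5:52 PM = 10 h 27 min
Fri: 8:05 AM–5:06 PM = 9 h 1 min
Sat: 7:46 AM–3:01 PM = 7 h 15 min
Sun: 11:10 AM–9:49 PM = 10 h 39 min
Total worked: 53 h 17 min = 3197 min.
Regular 40 h 0 min = 2400 min at $23.50/h; overtime 13 h 17 min = 797 min at $35.25/h.
Pay = (2400 × $23.50 + 797 × $35.25) ÷ 60 = $1408.24.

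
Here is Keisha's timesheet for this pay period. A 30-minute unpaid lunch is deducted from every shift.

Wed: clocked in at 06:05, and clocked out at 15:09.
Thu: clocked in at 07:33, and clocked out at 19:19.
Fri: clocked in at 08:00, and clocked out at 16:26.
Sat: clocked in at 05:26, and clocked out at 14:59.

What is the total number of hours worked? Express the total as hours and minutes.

36 h 49 min

Wed: 06:05–15:09 = 9 h 4 min; less 30 min break → 8 h 34 min
Thu: 07:33–19:19 = 11 h 46 min; less 30 min break → 11 h 16 min
Fri: 08:00–16:26 = 8 h 26 min; less 30 min break → 7 h 56 min
Sat: 05:26–14:59 = 9 h 33 min; less 30 min break → 9 h 3 min
Total: 8 h 34 min + 11 h 16 min + 7 h 56 min + 9 h 3 min = 36 h 49 min.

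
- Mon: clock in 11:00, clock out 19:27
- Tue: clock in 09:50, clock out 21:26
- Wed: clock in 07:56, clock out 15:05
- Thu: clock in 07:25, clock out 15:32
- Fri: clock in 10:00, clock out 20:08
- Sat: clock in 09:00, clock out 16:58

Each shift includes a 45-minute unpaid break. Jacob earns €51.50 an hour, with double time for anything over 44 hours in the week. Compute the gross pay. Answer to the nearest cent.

Mon: 11:00–19:27 = 8 h 27 min; less 45 min break → 7 h 42 min
Tue: 09:50–21:26 = 11 h 36 min; less 45 min break → 10 h 51 min
Wed: 07:56–15:05 = 7 h 9 min; less 45 min break → 6 h 24 min
Thu: 07:25–15:32 = 8 h 7 min; less 45 min break → 7 h 22 min
Fri: 10:00–20:08 = 10 h 8 min; less 45 min break → 9 h 23 min
Sat: 09:00–16:58 = 7 h 58 min; less 45 min break → 7 h 13 min
Total worked: 48 h 55 min = 2935 min.
Regular 44 h 0 min = 2640 min at €51.50/h; overtime 4 h 55 min = 295 min at €103.00/h.
Pay = (2640 × €51.50 + 295 × €103.00) ÷ 60 = €2772.42.

€2772.42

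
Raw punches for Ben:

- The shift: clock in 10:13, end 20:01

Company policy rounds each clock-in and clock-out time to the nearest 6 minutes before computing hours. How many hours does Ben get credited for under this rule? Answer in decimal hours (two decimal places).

9.80 hours

The shift: in 10:13→10:12, out 20:01→20:00; 9 h 48 min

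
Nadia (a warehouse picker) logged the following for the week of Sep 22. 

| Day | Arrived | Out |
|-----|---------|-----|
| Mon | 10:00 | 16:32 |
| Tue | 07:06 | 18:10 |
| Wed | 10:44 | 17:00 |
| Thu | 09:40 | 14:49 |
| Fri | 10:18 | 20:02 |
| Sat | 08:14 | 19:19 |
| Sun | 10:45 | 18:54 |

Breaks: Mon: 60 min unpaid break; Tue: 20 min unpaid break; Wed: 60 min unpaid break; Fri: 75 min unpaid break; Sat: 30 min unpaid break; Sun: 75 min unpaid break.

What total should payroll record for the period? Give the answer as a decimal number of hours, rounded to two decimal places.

Mon: 10:00–16:32 = 6 h 32 min; less 60 min break → 5 h 32 min
Tue: 07:06–18:10 = 11 h 4 min; less 20 min break → 10 h 44 min
Wed: 10:44–17:00 = 6 h 16 min; less 60 min break → 5 h 16 min
Thu: 09:40–14:49 = 5 h 9 min
Fri: 10:18–20:02 = 9 h 44 min; less 75 min break → 8 h 29 min
Sat: 08:14–19:19 = 11 h 5 min; less 30 min break → 10 h 35 min
Sun: 10:45–18:54 = 8 h 9 min; less 75 min break → 6 h 54 min
Total: 5 h 32 min + 10 h 44 min + 5 h 16 min + 5 h 9 min + 8 h 29 min + 10 h 35 min + 6 h 54 min = 52 h 39 min.

52.65 hours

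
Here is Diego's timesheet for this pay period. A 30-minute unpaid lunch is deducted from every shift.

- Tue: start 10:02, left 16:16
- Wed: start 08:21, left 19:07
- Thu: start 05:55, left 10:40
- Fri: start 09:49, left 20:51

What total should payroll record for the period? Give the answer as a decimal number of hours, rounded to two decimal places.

30.78 hours

Tue: 10:02–16:16 = 6 h 14 min; less 30 min break → 5 h 44 min
Wed: 08:21–19:07 = 10 h 46 min; less 30 min break → 10 h 16 min
Thu: 05:55–10:40 = 4 h 45 min; less 30 min break → 4 h 15 min
Fri: 09:49–20:51 = 11 h 2 min; less 30 min break → 10 h 32 min
Total: 5 h 44 min + 10 h 16 min + 4 h 15 min + 10 h 32 min = 30 h 47 min.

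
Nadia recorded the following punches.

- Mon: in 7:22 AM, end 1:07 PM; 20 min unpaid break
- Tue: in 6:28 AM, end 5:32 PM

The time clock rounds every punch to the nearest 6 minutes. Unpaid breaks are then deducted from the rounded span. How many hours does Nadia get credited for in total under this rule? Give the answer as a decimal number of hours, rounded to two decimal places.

16.37 hours

Mon: in 7:22 AM→7:24 AM, out 1:07 PM→1:06 PM; 5 h 42 min − 20 min = 5 h 22 min
Tue: in 6:28 AM→6:30 AM, out 5:32 PM→5:30 PM; 11 h 0 min
Total credited: 16 h 22 min.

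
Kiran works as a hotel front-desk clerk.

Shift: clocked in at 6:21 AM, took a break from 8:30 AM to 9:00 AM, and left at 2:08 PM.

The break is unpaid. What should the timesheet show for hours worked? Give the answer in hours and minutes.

7 h 17 min

Shift: 6:21 AM–2:08 PM = 7 h 47 min; less 30 min break → 7 h 17 min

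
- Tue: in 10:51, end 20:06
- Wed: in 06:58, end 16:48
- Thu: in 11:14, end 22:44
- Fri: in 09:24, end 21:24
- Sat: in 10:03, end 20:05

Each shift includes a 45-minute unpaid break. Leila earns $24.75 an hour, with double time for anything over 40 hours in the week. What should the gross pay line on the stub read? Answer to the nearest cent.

Tue: 10:51–20:06 = 9 h 15 min; less 45 min break → 8 h 30 min
Wed: 06:58–16:48 = 9 h 50 min; less 45 min break → 9 h 5 min
Thu: 11:14–22:44 = 11 h 30 min; less 45 min break → 10 h 45 min
Fri: 09:24–21:24 = 12 h 0 min; less 45 min break → 11 h 15 min
Sat: 10:03–20:05 = 10 h 2 min; less 45 min break → 9 h 17 min
Total worked: 48 h 52 min = 2932 min.
Regular 40 h 0 min = 2400 min at $24.75/h; overtime 8 h 52 min = 532 min at $49.50/h.
Pay = (2400 × $24.75 + 532 × $49.50) ÷ 60 = $1428.90.

$1428.90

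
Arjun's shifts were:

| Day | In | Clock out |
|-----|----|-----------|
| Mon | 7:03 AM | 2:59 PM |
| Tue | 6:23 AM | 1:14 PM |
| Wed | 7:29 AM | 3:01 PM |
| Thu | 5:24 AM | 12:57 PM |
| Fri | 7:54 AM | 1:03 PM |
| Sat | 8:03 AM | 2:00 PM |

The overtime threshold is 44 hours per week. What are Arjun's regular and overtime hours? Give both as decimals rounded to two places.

Mon: 7:03 AM–2:59 PM = 7 h 56 min
Tue: 6:23 AM–1:14 PM = 6 h 51 min
Wed: 7:29 AM–3:01 PM = 7 h 32 min
Thu: 5:24 AM–12:57 PM = 7 h 33 min
Fri: 7:54 AM–1:03 PM = 5 h 9 min
Sat: 8:03 AM–2:00 PM = 5 h 57 min
Total worked: 40 h 58 min = 40.97 h.
Threshold 44 h → overtime 0 h 0 min, regular 40 h 58 min.

Regular 40.97 hours, overtime 0.00 hours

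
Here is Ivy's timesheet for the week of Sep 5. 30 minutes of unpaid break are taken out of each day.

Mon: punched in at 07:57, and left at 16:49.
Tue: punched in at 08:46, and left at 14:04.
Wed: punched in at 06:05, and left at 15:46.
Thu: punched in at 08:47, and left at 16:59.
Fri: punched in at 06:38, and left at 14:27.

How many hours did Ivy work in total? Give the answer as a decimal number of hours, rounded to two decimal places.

Mon: 07:57–16:49 = 8 h 52 min; less 30 min break → 8 h 22 min
Tue: 08:46–14:04 = 5 h 18 min; less 30 min break → 4 h 48 min
Wed: 06:05–15:46 = 9 h 41 min; less 30 min break → 9 h 11 min
Thu: 08:47–16:59 = 8 h 12 min; less 30 min break → 7 h 42 min
Fri: 06:38–14:27 = 7 h 49 min; less 30 min break → 7 h 19 min
Total: 8 h 22 min + 4 h 48 min + 9 h 11 min + 7 h 42 min + 7 h 19 min = 37 h 22 min.

37.37 hours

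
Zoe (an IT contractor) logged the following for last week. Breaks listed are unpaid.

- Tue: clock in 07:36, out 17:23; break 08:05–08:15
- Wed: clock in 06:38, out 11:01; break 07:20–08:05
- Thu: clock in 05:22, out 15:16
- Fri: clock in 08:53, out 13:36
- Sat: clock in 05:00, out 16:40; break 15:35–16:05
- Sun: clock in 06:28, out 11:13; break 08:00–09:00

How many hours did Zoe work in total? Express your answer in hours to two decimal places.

Tue: 07:36–17:23 = 9 h 47 min; less 10 min break → 9 h 37 min
Wed: 06:38–11:01 = 4 h 23 min; less 45 min break → 3 h 38 min
Thu: 05:22–15:16 = 9 h 54 min
Fri: 08:53–13:36 = 4 h 43 min
Sat: 05:00–16:40 = 11 h 40 min; less 30 min break → 11 h 10 min
Sun: 06:28–11:13 = 4 h 45 min; less 60 min break → 3 h 45 min
Total: 9 h 37 min + 3 h 38 min + 9 h 54 min + 4 h 43 min + 11 h 10 min + 3 h 45 min = 42 h 47 min.

42.78 hours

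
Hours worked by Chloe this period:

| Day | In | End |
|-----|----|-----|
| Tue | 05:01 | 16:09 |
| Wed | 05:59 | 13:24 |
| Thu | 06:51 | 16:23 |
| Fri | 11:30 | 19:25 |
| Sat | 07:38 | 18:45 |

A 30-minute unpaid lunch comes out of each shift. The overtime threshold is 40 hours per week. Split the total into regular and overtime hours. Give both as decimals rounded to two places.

Tue: 05:01–16:09 = 11 h 8 min; less 30 min break → 10 h 38 min
Wed: 05:59–13:24 = 7 h 25 min; less 30 min break → 6 h 55 min
Thu: 06:51–16:23 = 9 h 32 min; less 30 min break → 9 h 2 min
Fri: 11:30–19:25 = 7 h 55 min; less 30 min break → 7 h 25 min
Sat: 07:38–18:45 = 11 h 7 min; less 30 min break → 10 h 37 min
Total worked: 44 h 37 min = 44.62 h.
Threshold 40 h → overtime 4 h 37 min, regular 40 h 0 min.

Regular 40.00 hours, overtime 4.62 hours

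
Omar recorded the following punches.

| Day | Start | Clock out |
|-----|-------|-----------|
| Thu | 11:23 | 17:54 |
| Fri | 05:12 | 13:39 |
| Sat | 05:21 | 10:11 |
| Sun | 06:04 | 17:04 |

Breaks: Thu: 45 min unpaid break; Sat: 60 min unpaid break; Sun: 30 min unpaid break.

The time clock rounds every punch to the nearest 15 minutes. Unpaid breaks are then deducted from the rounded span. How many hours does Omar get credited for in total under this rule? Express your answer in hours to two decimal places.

28.75 hours

Thu: in 11:23→11:30, out 17:54→18:00; 6 h 30 min − 45 min = 5 h 45 min
Fri: in 05:12→05:15, out 13:39→13:45; 8 h 30 min
Sat: in 05:21→05:15, out 10:11→10:15; 5 h 0 min − 60 min = 4 h 0 min
Sun: in 06:04→06:00, out 17:04→17:00; 11 h 0 min − 30 min = 10 h 30 min
Total credited: 28 h 45 min.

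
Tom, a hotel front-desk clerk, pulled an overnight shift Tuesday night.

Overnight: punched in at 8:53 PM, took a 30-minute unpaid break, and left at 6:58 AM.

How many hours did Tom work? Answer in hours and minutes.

Overnight: 8:53 PM → midnight = 3 h 7 min; midnight → 6:58 AM = 6 h 58 min; span 10 h 5 min; less 30 min break → 9 h 35 min

9 h 35 min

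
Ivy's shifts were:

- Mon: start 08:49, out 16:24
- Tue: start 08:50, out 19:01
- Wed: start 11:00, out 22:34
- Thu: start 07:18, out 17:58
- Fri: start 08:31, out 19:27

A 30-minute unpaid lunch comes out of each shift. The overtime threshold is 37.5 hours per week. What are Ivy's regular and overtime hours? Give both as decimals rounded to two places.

Regular 37.50 hours, overtime 10.93 hours

Mon: 08:49–16:24 = 7 h 35 min; less 30 min break → 7 h 5 min
Tue: 08:50–19:01 = 10 h 11 min; less 30 min break → 9 h 41 min
Wed: 11:00–22:34 = 11 h 34 min; less 30 min break → 11 h 4 min
Thu: 07:18–17:58 = 10 h 40 min; less 30 min break → 10 h 10 min
Fri: 08:31–19:27 = 10 h 56 min; less 30 min break → 10 h 26 min
Total worked: 48 h 26 min = 48.43 h.
Threshold 37.5 h → overtime 10 h 56 min, regular 37 h 30 min.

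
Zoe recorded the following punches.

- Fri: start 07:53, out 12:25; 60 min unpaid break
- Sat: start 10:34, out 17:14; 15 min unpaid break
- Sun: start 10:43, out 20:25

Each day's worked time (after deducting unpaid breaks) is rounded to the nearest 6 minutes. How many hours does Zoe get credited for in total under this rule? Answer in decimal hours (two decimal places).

Fri: 07:53–12:25 = 4 h 32 min − 60 min = 3 h 32 min → rounds to 3 h 30 min
Sat: 10:34–17:14 = 6 h 40 min − 15 min = 6 h 25 min → rounds to 6 h 24 min
Sun: 10:43–20:25 = 9 h 42 min → rounds to 9 h 42 min
Total credited: 19 h 36 min.

19.60 hours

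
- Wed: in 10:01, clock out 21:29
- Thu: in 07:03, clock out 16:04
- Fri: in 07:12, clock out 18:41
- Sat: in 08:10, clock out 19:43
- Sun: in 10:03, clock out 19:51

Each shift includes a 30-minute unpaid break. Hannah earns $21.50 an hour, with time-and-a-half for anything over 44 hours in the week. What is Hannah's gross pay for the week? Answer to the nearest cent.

$1165.84

Wed: 10:01–21:29 = 11 h 28 min; less 30 min break → 10 h 58 min
Thu: 07:03–16:04 = 9 h 1 min; less 30 min break → 8 h 31 min
Fri: 07:12–18:41 = 11 h 29 min; less 30 min break → 10 h 59 min
Sat: 08:10–19:43 = 11 h 33 min; less 30 min break → 11 h 3 min
Sun: 10:03–19:51 = 9 h 48 min; less 30 min break → 9 h 18 min
Total worked: 50 h 49 min = 3049 min.
Regular 44 h 0 min = 2640 min at $21.50/h; overtime 6 h 49 min = 409 min at $32.25/h.
Pay = (2640 × $21.50 + 409 × $32.25) ÷ 60 = $1165.84.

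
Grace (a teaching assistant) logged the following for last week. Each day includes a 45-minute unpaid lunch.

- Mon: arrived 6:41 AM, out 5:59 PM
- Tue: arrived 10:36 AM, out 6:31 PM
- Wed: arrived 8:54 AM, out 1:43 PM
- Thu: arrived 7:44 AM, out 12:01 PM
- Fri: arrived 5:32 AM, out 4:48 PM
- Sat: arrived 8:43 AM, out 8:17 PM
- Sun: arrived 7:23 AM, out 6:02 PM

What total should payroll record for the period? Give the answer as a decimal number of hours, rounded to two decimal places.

Mon: 6:41 AM–5:59 PM = 11 h 18 min; less 45 min break → 10 h 33 min
Tue: 10:36 AM–6:31 PM = 7 h 55 min; less 45 min break → 7 h 10 min
Wed: 8:54 AM–1:43 PM = 4 h 49 min; less 45 min break → 4 h 4 min
Thu: 7:44 AM–12:01 PM = 4 h 17 min; less 45 min break → 3 h 32 min
Fri: 5:32 AM–4:48 PM = 11 h 16 min; less 45 min break → 10 h 31 min
Sat: 8:43 AM–8:17 PM = 11 h 34 min; less 45 min break → 10 h 49 min
Sun: 7:23 AM–6:02 PM = 10 h 39 min; less 45 min break → 9 h 54 min
Total: 10 h 33 min + 7 h 10 min + 4 h 4 min + 3 h 32 min + 10 h 31 min + 10 h 49 min + 9 h 54 min = 56 h 33 min.

56.55 hours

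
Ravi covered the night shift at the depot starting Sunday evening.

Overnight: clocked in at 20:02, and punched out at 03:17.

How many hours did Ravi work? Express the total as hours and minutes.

7 h 15 min

Overnight: 20:02 → midnight = 3 h 58 min; midnight → 03:17 = 3 h 17 min; span 7 h 15 min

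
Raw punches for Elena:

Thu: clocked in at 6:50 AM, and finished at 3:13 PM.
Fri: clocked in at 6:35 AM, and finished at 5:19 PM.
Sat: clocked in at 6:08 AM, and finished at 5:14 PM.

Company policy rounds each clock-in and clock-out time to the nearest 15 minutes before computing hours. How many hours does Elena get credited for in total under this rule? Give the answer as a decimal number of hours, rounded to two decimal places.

30.25 hours

Thu: in 6:50 AM→6:45 AM, out 3:13 PM→3:15 PM; 8 h 30 min
Fri: in 6:35 AM→6:30 AM, out 5:19 PM→5:15 PM; 10 h 45 min
Sat: in 6:08 AM→6:15 AM, out 5:14 PM→5:15 PM; 11 h 0 min
Total credited: 30 h 15 min.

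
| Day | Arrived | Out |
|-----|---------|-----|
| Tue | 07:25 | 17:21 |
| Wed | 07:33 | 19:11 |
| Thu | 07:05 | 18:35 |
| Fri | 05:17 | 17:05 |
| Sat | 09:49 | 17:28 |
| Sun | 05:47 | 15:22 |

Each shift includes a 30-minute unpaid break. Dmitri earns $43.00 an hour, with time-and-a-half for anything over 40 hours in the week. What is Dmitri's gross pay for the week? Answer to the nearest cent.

$2951.95

Tue: 07:25–17:21 = 9 h 56 min; less 30 min break → 9 h 26 min
Wed: 07:33–19:11 = 11 h 38 min; less 30 min break → 11 h 8 min
Thu: 07:05–18:35 = 11 h 30 min; less 30 min break → 11 h 0 min
Fri: 05:17–17:05 = 11 h 48 min; less 30 min break → 11 h 18 min
Sat: 09:49–17:28 = 7 h 39 min; less 30 min break → 7 h 9 min
Sun: 05:47–15:22 = 9 h 35 min; less 30 min break → 9 h 5 min
Total worked: 59 h 6 min = 3546 min.
Regular 40 h 0 min = 2400 min at $43.00/h; overtime 19 h 6 min = 1146 min at $64.50/h.
Pay = (2400 × $43.00 + 1146 × $64.50) ÷ 60 = $2951.95.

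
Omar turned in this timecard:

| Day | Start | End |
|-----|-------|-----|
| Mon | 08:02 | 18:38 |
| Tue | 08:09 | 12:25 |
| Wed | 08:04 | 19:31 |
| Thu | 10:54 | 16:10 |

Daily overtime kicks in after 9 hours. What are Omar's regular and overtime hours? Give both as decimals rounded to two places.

Regular 27.53 hours, overtime 4.05 hours

Mon: 08:02–18:38 = 10 h 36 min
Tue: 08:09–12:25 = 4 h 16 min
Wed: 08:04–19:31 = 11 h 27 min
Thu: 10:54–16:10 = 5 h 16 min
Mon reg 9 h 0 min / OT 1 h 36 min; Tue reg 4 h 16 min / OT 0 h 0 min; Wed reg 9 h 0 min / OT 2 h 27 min; Thu reg 5 h 16 min / OT 0 h 0 min.
Totals: regular 27 h 32 min, overtime 4 h 3 min.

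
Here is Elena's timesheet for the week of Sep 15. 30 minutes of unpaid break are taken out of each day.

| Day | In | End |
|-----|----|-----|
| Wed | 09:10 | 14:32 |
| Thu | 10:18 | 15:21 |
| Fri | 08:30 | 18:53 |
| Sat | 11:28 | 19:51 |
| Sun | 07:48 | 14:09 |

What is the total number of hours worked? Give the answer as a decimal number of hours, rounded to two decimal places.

33.03 hours

Wed: 09:10–14:32 = 5 h 22 min; less 30 min break → 4 h 52 min
Thu: 10:18–15:21 = 5 h 3 min; less 30 min break → 4 h 33 min
Fri: 08:30–18:53 = 10 h 23 min; less 30 min break → 9 h 53 min
Sat: 11:28–19:51 = 8 h 23 min; less 30 min break → 7 h 53 min
Sun: 07:48–14:09 = 6 h 21 min; less 30 min break → 5 h 51 min
Total: 4 h 52 min + 4 h 33 min + 9 h 53 min + 7 h 53 min + 5 h 51 min = 33 h 2 min.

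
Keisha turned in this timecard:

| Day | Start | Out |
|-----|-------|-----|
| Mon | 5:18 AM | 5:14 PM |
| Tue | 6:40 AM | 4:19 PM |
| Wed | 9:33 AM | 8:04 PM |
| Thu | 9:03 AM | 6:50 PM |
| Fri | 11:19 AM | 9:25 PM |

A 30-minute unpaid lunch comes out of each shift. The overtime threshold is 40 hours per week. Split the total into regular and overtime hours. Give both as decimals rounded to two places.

Regular 40.00 hours, overtime 9.48 hours

Mon: 5:18 AM–5:14 PM = 11 h 56 min; less 30 min break → 11 h 26 min
Tue: 6:40 AM–4:19 PM = 9 h 39 min; less 30 min break → 9 h 9 min
Wed: 9:33 AM–8:04 PM = 10 h 31 min; less 30 min break → 10 h 1 min
Thu: 9:03 AM–6:50 PM = 9 h 47 min; less 30 min break → 9 h 17 min
Fri: 11:19 AM–9:25 PM = 10 h 6 min; less 30 min break → 9 h 36 min
Total worked: 49 h 29 min = 49.48 h.
Threshold 40 h → overtime 9 h 29 min, regular 40 h 0 min.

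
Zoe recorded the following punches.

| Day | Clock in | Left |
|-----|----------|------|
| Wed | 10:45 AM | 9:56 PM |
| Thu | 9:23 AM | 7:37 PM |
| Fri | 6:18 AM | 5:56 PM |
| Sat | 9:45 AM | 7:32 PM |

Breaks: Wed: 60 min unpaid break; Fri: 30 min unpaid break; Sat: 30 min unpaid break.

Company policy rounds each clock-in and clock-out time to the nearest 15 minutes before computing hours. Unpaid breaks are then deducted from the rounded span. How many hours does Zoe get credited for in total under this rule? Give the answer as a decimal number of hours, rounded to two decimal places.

40.75 hours

Wed: in 10:45 AM→10:45 AM, out 9:56 PM→10:00 PM; 11 h 15 min − 60 min = 10 h 15 min
Thu: in 9:23 AM→9:30 AM, out 7:37 PM→7:30 PM; 10 h 0 min
Fri: in 6:18 AM→6:15 AM, out 5:56 PM→6:00 PM; 11 h 45 min − 30 min = 11 h 15 min
Sat: in 9:45 AM→9:45 AM, out 7:32 PM→7:30 PM; 9 h 45 min − 30 min = 9 h 15 min
Total credited: 40 h 45 min.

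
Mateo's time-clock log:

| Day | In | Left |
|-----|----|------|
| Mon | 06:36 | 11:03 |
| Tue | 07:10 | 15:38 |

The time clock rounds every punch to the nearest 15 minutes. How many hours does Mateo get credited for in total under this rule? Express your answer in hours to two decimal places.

13.00 hours

Mon: in 06:36→06:30, out 11:03→11:00; 4 h 30 min
Tue: in 07:10→07:15, out 15:38→15:45; 8 h 30 min
Total credited: 13 h 0 min.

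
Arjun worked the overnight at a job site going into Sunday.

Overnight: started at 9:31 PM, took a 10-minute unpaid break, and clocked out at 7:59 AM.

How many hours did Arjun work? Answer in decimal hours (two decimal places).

Overnight: 9:31 PM → midnight = 2 h 29 min; midnight → 7:59 AM = 7 h 59 min; span 10 h 28 min; less 10 min break → 10 h 18 min

10.30 hours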